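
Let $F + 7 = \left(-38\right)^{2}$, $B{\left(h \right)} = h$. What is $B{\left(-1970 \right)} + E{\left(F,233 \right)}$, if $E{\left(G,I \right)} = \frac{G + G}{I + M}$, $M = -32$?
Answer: $- \frac{131032}{67} \approx -1955.7$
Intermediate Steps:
$F = 1437$ ($F = -7 + \left(-38\right)^{2} = -7 + 1444 = 1437$)
$E{\left(G,I \right)} = \frac{2 G}{-32 + I}$ ($E{\left(G,I \right)} = \frac{G + G}{I - 32} = \frac{2 G}{-32 + I}$)
$B{\left(-1970 \right)} + E{\left(F,233 \right)} = -1970 + 2 \cdot 1437 \frac{1}{-32 + 233} = -1970 + 2 \cdot 1437 \cdot \frac{1}{201} = -1970 + \frac{958}{67} = - \frac{131032}{67}$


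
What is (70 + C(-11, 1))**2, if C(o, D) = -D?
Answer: 4761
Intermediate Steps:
(70 + C(-11, 1))**2 = (70 - 1*1)**2 = (70 - 1)**2 = 69**2 = 4761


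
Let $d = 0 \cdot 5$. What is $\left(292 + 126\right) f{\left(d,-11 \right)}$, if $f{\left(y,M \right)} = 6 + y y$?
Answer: $2508$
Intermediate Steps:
$d = 0$
$f{\left(y,M \right)} = 6 + y^{2}$
$\left(292 + 126\right) f{\left(d,-11 \right)} = \left(292 + 126\right) \left(6 + 0^{2}\right) = 418 \left(6 + 0\right) = 418 \cdot 6 = 2508$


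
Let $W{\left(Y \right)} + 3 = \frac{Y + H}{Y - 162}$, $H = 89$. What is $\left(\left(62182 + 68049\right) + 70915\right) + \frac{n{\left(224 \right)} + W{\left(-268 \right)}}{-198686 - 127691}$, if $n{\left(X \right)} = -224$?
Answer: $\frac{28229254155491}{140342110} \approx 2.0115 \cdot 10^{5}$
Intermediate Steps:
$W{\left(Y \right)} = -3 + \frac{89 + Y}{-162 + Y}$ ($W{\left(Y \right)} = -3 + \frac{Y + 89}{Y - 162} = -3 + \frac{89 + Y}{-162 + Y}$)
$\left(\left(62182 + 68049\right) + 70915\right) + \frac{n{\left(224 \right)} + W{\left(-268 \right)}}{-198686 - 127691} = \left(\left(62182 + 68049\right) + 70915\right) + \frac{-224 + \frac{575 - -536}{-162 - 268}}{-198686 - 127691} = \left(130231 + 70915\right) + \frac{-224 + \frac{575 + 536}{-430}}{-326377} = 201146 + \left(-224 - \frac{1111}{430}\right) \left(- \frac{1}{326377}\right) = 201146 - - \frac{97431}{140342110} = 201146 + \frac{97431}{140342110} = \frac{28229254155491}{140342110}$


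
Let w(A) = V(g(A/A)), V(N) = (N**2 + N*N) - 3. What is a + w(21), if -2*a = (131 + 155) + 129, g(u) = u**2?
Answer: -417/2 ≈ -208.50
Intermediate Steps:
V(N) = -3 + 2*N**2 (V(N) = (N**2 + N**2) - 3 = 2*N**2 - 3 = -3 + 2*N**2)
w(A) = -1 (w(A) = -3 + 2*((A/A)**2)**2 = -3 + 2*(1**2)**2 = -3 + 2*1**2 = -3 + 2*1 = -3 + 2 = -1)
a = -415/2 (a = -((131 + 155) + 129)/2 = -(286 + 129)/2 = -1/2*415 = -415/2 ≈ -207.50)
a + w(21) = -415/2 - 1 = -417/2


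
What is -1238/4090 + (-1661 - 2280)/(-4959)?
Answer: 4989724/10141155 ≈ 0.49203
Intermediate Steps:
-1238/4090 + (-1661 - 2280)/(-4959) = -1238*1/4090 - 3941*(-1/4959) = -619/2045 + 3941/4959 = 4989724/10141155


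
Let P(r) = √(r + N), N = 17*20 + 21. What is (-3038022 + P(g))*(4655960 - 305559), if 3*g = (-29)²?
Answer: -13216613946822 + 8700802*√1443/3 ≈ -1.3217e+13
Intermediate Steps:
g = 841/3 (g = (⅓)*(-29)² = (⅓)*841 = 841/3 ≈ 280.33)
N = 361 (N = 340 + 21 = 361)
P(r) = √(361 + r) (P(r) = √(r + 361) = √(361 + r))
(-3038022 + P(g))*(4655960 - 305559) = (-3038022 + √(361 + 841/3))*(4655960 - 305559) = (-3038022 + √(1924/3))*4350401 = (-3038022 + 2*√1443/3)*4350401 = -13216613946822 + 8700802*√1443/3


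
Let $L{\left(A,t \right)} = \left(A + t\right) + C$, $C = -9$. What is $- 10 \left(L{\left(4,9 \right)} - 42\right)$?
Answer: $380$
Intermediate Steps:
$L{\left(A,t \right)} = -9 + A + t$ ($L{\left(A,t \right)} = \left(A + t\right) - 9 = -9 + A + t$)
$- 10 \left(L{\left(4,9 \right)} - 42\right) = - 10 \left(\left(-9 + 4 + 9\right) - 42\right) = - 10 \left(4 - 42\right) = \left(-10\right) \left(-38\right) = 380$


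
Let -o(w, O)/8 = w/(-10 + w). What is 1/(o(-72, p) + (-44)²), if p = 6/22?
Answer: 41/79088 ≈ 0.00051841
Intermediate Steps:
p = 3/11 (p = 6*(1/22) = 3/11 ≈ 0.27273)
o(w, O) = -8*w/(-10 + w)
1/(o(-72, p) + (-44)²) = 1/(-8*(-72)/(-10 - 72) + (-44)²) = 1/(-8*(-72)/(-82) + 1936) = 1/(-8*(-72)*(-1/82) + 1936) = 1/(-288/41 + 1936) = 1/(79088/41) = 41/79088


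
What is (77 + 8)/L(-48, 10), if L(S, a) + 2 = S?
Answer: -17/10 ≈ -1.7000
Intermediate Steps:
L(S, a) = -2 + S
(77 + 8)/L(-48, 10) = (77 + 8)/(-2 - 48) = 85/(-50) = 85*(-1/50) = -17/10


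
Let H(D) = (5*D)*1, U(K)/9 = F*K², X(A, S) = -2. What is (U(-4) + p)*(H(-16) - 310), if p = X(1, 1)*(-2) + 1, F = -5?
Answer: 278850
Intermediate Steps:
U(K) = -45*K² (U(K) = 9*(-5*K²) = -45*K²)
p = 5 (p = -2*(-2) + 1 = 4 + 1 = 5)
H(D) = 5*D
(U(-4) + p)*(H(-16) - 310) = (-45*(-4)² + 5)*(5*(-16) - 310) = (-45*16 + 5)*(-80 - 310) = (-720 + 5)*(-390) = -715*(-390) = 278850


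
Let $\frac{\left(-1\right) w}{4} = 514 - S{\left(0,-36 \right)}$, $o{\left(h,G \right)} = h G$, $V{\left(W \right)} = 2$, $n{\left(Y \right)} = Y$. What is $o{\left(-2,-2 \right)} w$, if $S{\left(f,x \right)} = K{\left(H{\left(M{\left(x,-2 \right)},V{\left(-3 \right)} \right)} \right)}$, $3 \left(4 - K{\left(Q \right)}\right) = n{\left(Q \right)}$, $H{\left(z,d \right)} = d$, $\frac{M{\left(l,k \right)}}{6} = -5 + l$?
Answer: $- \frac{24512}{3} \approx -8170.7$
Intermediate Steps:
$M{\left(l,k \right)} = -30 + 6 l$ ($M{\left(l,k \right)} = 6 \left(-5 + l\right) = -30 + 6 l$)
$K{\left(Q \right)} = 4 - \frac{Q}{3}$
$S{\left(f,x \right)} = \frac{10}{3}$ ($S{\left(f,x \right)} = 4 - \frac{2}{3} = \frac{10}{3}$)
$o{\left(h,G \right)} = G h$
$w = - \frac{6128}{3}$ ($w = - 4 \left(514 - \frac{10}{3}\right) = \left(-4\right) \frac{1532}{3} = - \frac{6128}{3} \approx -2042.7$)
$o{\left(-2,-2 \right)} w = \left(-2\right) \left(-2\right) \left(- \frac{6128}{3}\right) = 4 \left(- \frac{6128}{3}\right) = - \frac{24512}{3}$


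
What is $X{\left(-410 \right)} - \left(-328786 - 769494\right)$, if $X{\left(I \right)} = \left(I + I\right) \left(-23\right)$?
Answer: $1117140$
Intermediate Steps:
$X{\left(I \right)} = - 46 I$ ($X{\left(I \right)} = 2 I \left(-23\right) = - 46 I$)
$X{\left(-410 \right)} - \left(-328786 - 769494\right) = \left(-46\right) \left(-410\right) - \left(-328786 - 769494\right) = 18860 - -1098280 = 18860 + 1098280 = 1117140$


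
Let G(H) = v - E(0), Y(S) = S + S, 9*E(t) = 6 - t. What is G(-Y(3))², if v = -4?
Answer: 196/9 ≈ 21.778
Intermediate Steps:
E(t) = ⅔ - t/9 (E(t) = (6 - t)/9 = ⅔ - t/9)
Y(S) = 2*S
G(H) = -14/3 (G(H) = -4 - (⅔ - ⅑*0) = -4 - (⅔ + 0) = -4 - 1*⅔ = -4 - ⅔ = -14/3)
G(-Y(3))² = (-14/3)² = 196/9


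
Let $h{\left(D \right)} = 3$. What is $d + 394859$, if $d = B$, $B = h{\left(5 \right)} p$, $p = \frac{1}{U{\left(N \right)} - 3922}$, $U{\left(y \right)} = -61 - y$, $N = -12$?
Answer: $\frac{1567985086}{3971} \approx 3.9486 \cdot 10^{5}$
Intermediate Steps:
$p = - \frac{1}{3971}$ ($p = \frac{1}{\left(-61 - -12\right) - 3922} = \frac{1}{\left(-61 + 12\right) - 3922} = \frac{1}{-49 - 3922} = \frac{1}{-3971} = - \frac{1}{3971} \approx -0.00025183$)
$B = - \frac{3}{3971}$ ($B = 3 \left(- \frac{1}{3971}\right) = - \frac{3}{3971} \approx -0.00075548$)
$d = - \frac{3}{3971} \approx -0.00075548$
$d + 394859 = - \frac{3}{3971} + 394859 = \frac{1567985086}{3971}$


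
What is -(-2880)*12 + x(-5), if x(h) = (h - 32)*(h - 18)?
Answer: 35411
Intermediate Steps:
x(h) = (-32 + h)*(-18 + h)
-(-2880)*12 + x(-5) = -(-2880)*12 + (576 + (-5)**2 - 50*(-5)) = -576*(-60) + (576 + 25 + 250) = 34560 + 851 = 35411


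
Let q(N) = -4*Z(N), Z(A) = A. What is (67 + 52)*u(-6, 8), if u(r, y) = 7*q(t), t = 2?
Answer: -6664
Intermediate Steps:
q(N) = -4*N
u(r, y) = -56 (u(r, y) = 7*(-4*2) = 7*(-8) = -56)
(67 + 52)*u(-6, 8) = (67 + 52)*(-56) = 119*(-56) = -6664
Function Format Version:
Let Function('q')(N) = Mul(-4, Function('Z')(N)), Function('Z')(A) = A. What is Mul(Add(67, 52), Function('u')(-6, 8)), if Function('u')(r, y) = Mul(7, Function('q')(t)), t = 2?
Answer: -6664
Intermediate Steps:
Function('q')(N) = Mul(-4, N)
Function('u')(r, y) = -56 (Function('u')(r, y) = Mul(7, Mul(-4, 2)) = Mul(7, -8) = -56)
Mul(Add(67, 52), Function('u')(-6, 8)) = Mul(Add(67, 52), -56) = Mul(119, -56) = -6664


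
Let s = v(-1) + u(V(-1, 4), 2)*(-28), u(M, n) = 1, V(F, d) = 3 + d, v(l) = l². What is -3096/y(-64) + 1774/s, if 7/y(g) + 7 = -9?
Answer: 1325054/189 ≈ 7010.9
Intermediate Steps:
y(g) = -7/16 (y(g) = 7/(-7 - 9) = 7/(-16) = 7*(-1/16) = -7/16)
s = -27 (s = (-1)² + 1*(-28) = 1 - 28 = -27)
-3096/y(-64) + 1774/s = -3096/(-7/16) + 1774/(-27) = -3096*(-16/7) + 1774*(-1/27) = 49536/7 - 1774/27 = 1325054/189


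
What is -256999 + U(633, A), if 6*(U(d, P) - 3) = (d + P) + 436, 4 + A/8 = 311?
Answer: -512817/2 ≈ -2.5641e+5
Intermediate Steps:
A = 2456 (A = -32 + 8*311 = -32 + 2488 = 2456)
U(d, P) = 227/3 + P/6 + d/6 (U(d, P) = 3 + ((d + P) + 436)/6 = 3 + ((P + d) + 436)/6 = 3 + (436 + P + d)/6 = 3 + (218/3 + P/6 + d/6) = 227/3 + P/6 + d/6)
-256999 + U(633, A) = -256999 + (227/3 + (⅙)*2456 + (⅙)*633) = -256999 + (227/3 + 1228/3 + 211/2) = -256999 + 1181/2 = -512817/2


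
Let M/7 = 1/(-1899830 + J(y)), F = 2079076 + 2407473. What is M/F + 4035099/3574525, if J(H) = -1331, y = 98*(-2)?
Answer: 34417990188495948836/30489454255923565225 ≈ 1.1288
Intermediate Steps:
y = -196
F = 4486549
M = -7/1901161 (M = 7/(-1899830 - 1331) = 7/(-1901161) = 7*(-1/1901161) = -7/1901161 ≈ -3.6820e-6)
M/F + 4035099/3574525 = -7/1901161/4486549 + 4035099/3574525 = -7/1901161*1/4486549 + 4035099*(1/3574525) = -7/8529651983389 + 4035099/3574525 = 34417990188495948836/30489454255923565225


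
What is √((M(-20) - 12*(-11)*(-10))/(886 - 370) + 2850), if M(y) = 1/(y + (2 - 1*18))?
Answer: 7*√139251759/1548 ≈ 53.361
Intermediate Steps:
M(y) = 1/(-16 + y) (M(y) = 1/(y + (2 - 18)) = 1/(y - 16) = 1/(-16 + y))
√((M(-20) - 12*(-11)*(-10))/(886 - 370) + 2850) = √((1/(-16 - 20) - 12*(-11)*(-10))/(886 - 370) + 2850) = √((1/(-36) + 132*(-10))/516 + 2850) = √((-1/36 - 1320)*(1/516) + 2850) = √(-47521/36*1/516 + 2850) = √(-47521/18576 + 2850) = √(52894079/18576) = 7*√139251759/1548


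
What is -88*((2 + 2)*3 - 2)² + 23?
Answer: -8777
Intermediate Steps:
-88*((2 + 2)*3 - 2)² + 23 = -88*(4*3 - 2)² + 23 = -88*(12 - 2)² + 23 = -88*10² + 23 = -88*100 + 23 = -8800 + 23 = -8777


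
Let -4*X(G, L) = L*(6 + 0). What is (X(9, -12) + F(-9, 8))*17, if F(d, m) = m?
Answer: 442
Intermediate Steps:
X(G, L) = -3*L/2 (X(G, L) = -L*(6 + 0)/4 = -L*6/4 = -3*L/2)
(X(9, -12) + F(-9, 8))*17 = (-3/2*(-12) + 8)*17 = (18 + 8)*17 = 26*17 = 442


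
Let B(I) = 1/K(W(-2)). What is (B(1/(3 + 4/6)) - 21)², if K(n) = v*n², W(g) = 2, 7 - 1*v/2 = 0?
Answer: 1380625/3136 ≈ 440.25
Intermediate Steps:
v = 14 (v = 14 - 2*0 = 14 + 0 = 14)
K(n) = 14*n²
B(I) = 1/56 (B(I) = 1/(14*2²) = 1/(14*4) = 1/56)
(B(1/(3 + 4/6)) - 21)² = (1/56 - 21)² = (-1175/56)² = 1380625/3136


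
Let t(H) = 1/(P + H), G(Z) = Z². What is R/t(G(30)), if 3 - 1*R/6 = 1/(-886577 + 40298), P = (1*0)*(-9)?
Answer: 1523302800/94031 ≈ 16200.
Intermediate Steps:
P = 0 (P = 0*(-9) = 0)
t(H) = 1/H (t(H) = 1/(0 + H) = 1/H)
R = 5077676/282093 (R = 18 - 6/(-886577 + 40298) = 18 - 6/(-846279) = 18 - 6*(-1/846279) = 18 + 2/282093 = 5077676/282093 ≈ 18.000)
R/t(G(30)) = 5077676/(282093*(1/(30²))) = 5077676/(282093*(1/900)) = (5077676/282093)*900 = 1523302800/94031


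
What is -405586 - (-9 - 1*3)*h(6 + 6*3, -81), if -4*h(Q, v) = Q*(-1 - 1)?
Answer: -405442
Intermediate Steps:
h(Q, v) = Q/2 (h(Q, v) = -Q*(-1 - 1)/4 = -Q*(-2)/4 = -(-1)*Q/2 = Q/2)
-405586 - (-9 - 1*3)*h(6 + 6*3, -81) = -405586 - (-9 - 1*3)*(6 + 6*3)/2 = -405586 - (-9 - 3)*(6 + 18)/2 = -405586 - (-12)*(½)*24 = -405586 - (-12)*12 = -405586 - 1*(-144) = -405586 + 144 = -405442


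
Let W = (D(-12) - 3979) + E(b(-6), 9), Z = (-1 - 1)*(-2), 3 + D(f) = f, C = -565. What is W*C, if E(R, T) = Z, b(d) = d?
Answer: 2254350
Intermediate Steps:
D(f) = -3 + f
Z = 4 (Z = -2*(-2) = 4)
E(R, T) = 4
W = -3990 (W = ((-3 - 12) - 3979) + 4 = (-15 - 3979) + 4 = -3994 + 4 = -3990)
W*C = -3990*(-565) = 2254350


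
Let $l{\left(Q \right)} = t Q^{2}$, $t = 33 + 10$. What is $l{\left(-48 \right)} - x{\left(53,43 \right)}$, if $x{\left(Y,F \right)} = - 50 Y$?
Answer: $101722$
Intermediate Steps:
$t = 43$
$l{\left(Q \right)} = 43 Q^{2}$
$l{\left(-48 \right)} - x{\left(53,43 \right)} = 43 \left(-48\right)^{2} - \left(-50\right) 53 = 43 \cdot 2304 - -2650 = 99072 + 2650 = 101722$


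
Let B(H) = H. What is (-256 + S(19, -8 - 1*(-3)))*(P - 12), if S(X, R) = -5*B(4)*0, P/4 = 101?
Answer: -100352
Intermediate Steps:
P = 404 (P = 4*101 = 404)
S(X, R) = 0 (S(X, R) = -5*4*0 = -20*0 = 0)
(-256 + S(19, -8 - 1*(-3)))*(P - 12) = (-256 + 0)*(404 - 12) = -256*392 = -100352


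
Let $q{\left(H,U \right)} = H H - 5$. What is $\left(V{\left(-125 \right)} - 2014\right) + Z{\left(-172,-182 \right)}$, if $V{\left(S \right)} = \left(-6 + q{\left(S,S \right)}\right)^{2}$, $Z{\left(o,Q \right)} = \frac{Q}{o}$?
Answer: $\frac{20966368543}{86} \approx 2.4379 \cdot 10^{8}$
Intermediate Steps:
$q{\left(H,U \right)} = -5 + H^{2}$ ($q{\left(H,U \right)} = H^{2} - 5 = -5 + H^{2}$)
$V{\left(S \right)} = \left(-11 + S^{2}\right)^{2}$ ($V{\left(S \right)} = \left(-6 + \left(-5 + S^{2}\right)\right)^{2} = \left(-11 + S^{2}\right)^{2}$)
$\left(V{\left(-125 \right)} - 2014\right) + Z{\left(-172,-182 \right)} = \left(\left(-11 + \left(-125\right)^{2}\right)^{2} - 2014\right) - \frac{182}{-172} = \left(\left(-11 + 15625\right)^{2} - 2014\right) - - \frac{91}{86} = \left(15614^{2} - 2014\right) + \frac{91}{86} = \left(243796996 - 2014\right) + \frac{91}{86} = 243794982 + \frac{91}{86} = \frac{20966368543}{86}$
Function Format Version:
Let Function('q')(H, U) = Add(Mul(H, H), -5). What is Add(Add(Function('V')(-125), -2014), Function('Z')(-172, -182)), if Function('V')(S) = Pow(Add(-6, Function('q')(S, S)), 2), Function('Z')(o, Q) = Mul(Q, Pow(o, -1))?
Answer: Rational(20966368543, 86) ≈ 2.4379e+8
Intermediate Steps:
Function('q')(H, U) = Add(-5, Pow(H, 2)) (Function('q')(H, U) = Add(Pow(H, 2), -5) = Add(-5, Pow(H, 2)))
Function('V')(S) = Pow(Add(-11, Pow(S, 2)), 2) (Function('V')(S) = Pow(Add(-6, Add(-5, Pow(S, 2))), 2) = Pow(Add(-11, Pow(S, 2)), 2))
Add(Add(Function('V')(-125), -2014), Function('Z')(-172, -182)) = Add(Add(Pow(Add(-11, Pow(-125, 2)), 2), -2014), Mul(-182, Pow(-172, -1))) = Add(Add(Pow(Add(-11, 15625), 2), -2014), Mul(-182, Rational(-1, 172))) = Add(Add(Pow(15614, 2), -2014), Rational(91, 86)) = Add(Add(243796996, -2014), Rational(91, 86)) = Add(243794982, Rational(91, 86)) = Rational(20966368543, 86)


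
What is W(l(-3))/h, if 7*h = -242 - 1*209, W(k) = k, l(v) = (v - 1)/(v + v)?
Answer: -14/1353 ≈ -0.010347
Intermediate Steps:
l(v) = (-1 + v)/(2*v) (l(v) = (-1 + v)/((2*v)) = (-1 + v)*(1/(2*v)) = (-1 + v)/(2*v))
h = -451/7 (h = (-242 - 1*209)/7 = (-242 - 209)/7 = (⅐)*(-451) = -451/7 ≈ -64.429)
W(l(-3))/h = ((½)*(-1 - 3)/(-3))/(-451/7) = ((½)*(-⅓)*(-4))*(-7/451) = (⅔)*(-7/451) = -14/1353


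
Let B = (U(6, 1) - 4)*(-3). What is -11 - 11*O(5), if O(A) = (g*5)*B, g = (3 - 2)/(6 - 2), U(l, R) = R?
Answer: -539/4 ≈ -134.75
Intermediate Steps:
B = 9 (B = (1 - 4)*(-3) = -3*(-3) = 9)
g = 1/4 ≈ 0.25000
O(A) = 45/4 (O(A) = ((1/4)*5)*9 = (5/4)*9 = 45/4)
-11 - 11*O(5) = -11 - 11*45/4 = -11 - 495/4 = -539/4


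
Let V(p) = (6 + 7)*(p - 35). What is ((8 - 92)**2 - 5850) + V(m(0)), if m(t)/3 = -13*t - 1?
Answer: 712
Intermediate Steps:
m(t) = -3 - 39*t (m(t) = 3*(-13*t - 1) = 3*(-1 - 13*t) = -3 - 39*t)
V(p) = -455 + 13*p (V(p) = 13*(-35 + p) = -455 + 13*p)
((8 - 92)**2 - 5850) + V(m(0)) = ((8 - 92)**2 - 5850) + (-455 + 13*(-3 - 39*0)) = ((-84)**2 - 5850) + (-455 + 13*(-3 + 0)) = (7056 - 5850) + (-455 + 13*(-3)) = 1206 + (-455 - 39) = 1206 - 494 = 712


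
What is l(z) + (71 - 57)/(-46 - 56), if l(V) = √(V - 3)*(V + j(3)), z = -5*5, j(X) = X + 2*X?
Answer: -7/51 - 32*I*√7 ≈ -0.13725 - 84.664*I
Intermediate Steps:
j(X) = 3*X
z = -25
l(V) = √(-3 + V)*(9 + V) (l(V) = √(V - 3)*(V + 3*3) = √(-3 + V)*(V + 9) = √(-3 + V)*(9 + V))
l(z) + (71 - 57)/(-46 - 56) = √(-3 - 25)*(9 - 25) + (71 - 57)/(-46 - 56) = √(-28)*(-16) + 14/(-102) = (2*I*√7)*(-16) + 14*(-1/102) = -32*I*√7 - 7/51 = -7/51 - 32*I*√7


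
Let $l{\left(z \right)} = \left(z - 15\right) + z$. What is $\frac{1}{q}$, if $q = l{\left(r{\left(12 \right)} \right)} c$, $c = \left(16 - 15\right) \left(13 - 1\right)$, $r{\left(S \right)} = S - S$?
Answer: $- \frac{1}{180} \approx -0.0055556$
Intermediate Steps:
$r{\left(S \right)} = 0$
$l{\left(z \right)} = -15 + 2 z$ ($l{\left(z \right)} = \left(-15 + z\right) + z = -15 + 2 z$)
$c = 12$ ($c = 1 \cdot 12 = 12$)
$q = -180$ ($q = \left(-15 + 2 \cdot 0\right) 12 = \left(-15 + 0\right) 12 = \left(-15\right) 12 = -180$)
$\frac{1}{q} = \frac{1}{-180} = - \frac{1}{180}$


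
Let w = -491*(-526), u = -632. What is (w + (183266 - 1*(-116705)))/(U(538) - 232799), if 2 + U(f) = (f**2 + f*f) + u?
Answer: 558237/345455 ≈ 1.6159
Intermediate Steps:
U(f) = -634 + 2*f**2 (U(f) = -2 + ((f**2 + f*f) - 632) = -2 + ((f**2 + f**2) - 632) = -2 + (2*f**2 - 632) = -2 + (-632 + 2*f**2) = -634 + 2*f**2)
w = 258266
(w + (183266 - 1*(-116705)))/(U(538) - 232799) = (258266 + (183266 - 1*(-116705)))/((-634 + 2*538**2) - 232799) = (258266 + (183266 + 116705))/((-634 + 2*289444) - 232799) = (258266 + 299971)/((-634 + 578888) - 232799) = 558237/(578254 - 232799) = 558237/345455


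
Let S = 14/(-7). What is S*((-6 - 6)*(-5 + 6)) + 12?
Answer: 36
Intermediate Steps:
S = -2 (S = 14*(-⅐) = -2)
S*((-6 - 6)*(-5 + 6)) + 12 = -2*(-6 - 6)*(-5 + 6) + 12 = -(-24) + 12 = -2*(-12) + 12 = 24 + 12 = 36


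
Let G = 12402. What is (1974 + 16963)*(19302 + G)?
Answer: 600378648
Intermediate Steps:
(1974 + 16963)*(19302 + G) = (1974 + 16963)*(19302 + 12402) = 18937*31704 = 600378648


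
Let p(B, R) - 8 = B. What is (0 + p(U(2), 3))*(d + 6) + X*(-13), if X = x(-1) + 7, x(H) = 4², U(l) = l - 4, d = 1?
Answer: -257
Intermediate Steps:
U(l) = -4 + l
p(B, R) = 8 + B
x(H) = 16
X = 23 (X = 16 + 7 = 23)
(0 + p(U(2), 3))*(d + 6) + X*(-13) = (0 + (8 + (-4 + 2)))*(1 + 6) + 23*(-13) = (0 + (8 - 2))*7 - 299 = (0 + 6)*7 - 299 = 6*7 - 299 = 42 - 299 = -257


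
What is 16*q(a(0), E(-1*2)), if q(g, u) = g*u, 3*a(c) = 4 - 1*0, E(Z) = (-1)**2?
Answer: 64/3 ≈ 21.333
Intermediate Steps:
E(Z) = 1
a(c) = 4/3 (a(c) = (4 - 1*0)/3 = (4 + 0)/3 = (1/3)*4 = 4/3)
16*q(a(0), E(-1*2)) = 16*((4/3)*1) = 16*(4/3) = 64/3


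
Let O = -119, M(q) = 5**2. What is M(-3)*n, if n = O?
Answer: -2975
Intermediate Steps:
M(q) = 25
n = -119
M(-3)*n = 25*(-119) = -2975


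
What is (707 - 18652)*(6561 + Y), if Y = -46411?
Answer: 715108250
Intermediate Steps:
(707 - 18652)*(6561 + Y) = (707 - 18652)*(6561 - 46411) = -17945*(-39850) = 715108250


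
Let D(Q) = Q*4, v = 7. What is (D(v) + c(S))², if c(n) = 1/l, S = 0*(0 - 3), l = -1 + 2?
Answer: 841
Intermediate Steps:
l = 1
S = 0 (S = 0*(-3) = 0)
D(Q) = 4*Q
c(n) = 1 (c(n) = 1/1 = 1)
(D(v) + c(S))² = (4*7 + 1)² = (28 + 1)² = 29² = 841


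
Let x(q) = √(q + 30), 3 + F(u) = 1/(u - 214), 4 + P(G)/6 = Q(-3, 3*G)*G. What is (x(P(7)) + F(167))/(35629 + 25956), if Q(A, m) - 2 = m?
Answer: -142/2894495 + 18*√3/61585 ≈ 0.00045718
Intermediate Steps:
Q(A, m) = 2 + m
P(G) = -24 + 6*G*(2 + 3*G) (P(G) = -24 + 6*((2 + 3*G)*G) = -24 + 6*(G*(2 + 3*G)) = -24 + 6*G*(2 + 3*G))
F(u) = -3 + 1/(-214 + u) (F(u) = -3 + 1/(u - 214) = -3 + 1/(-214 + u))
x(q) = √(30 + q)
(x(P(7)) + F(167))/(35629 + 25956) = (√(30 + (-24 + 6*7*(2 + 3*7))) + (643 - 3*167)/(-214 + 167))/(35629 + 25956) = (√(30 + (-24 + 6*7*(2 + 21))) + (643 - 501)/(-47))/61585 = (√(30 + (-24 + 6*7*23)) - 1/47*142)*(1/61585) = (√(30 + (-24 + 966)) - 142/47)*(1/61585) = (√(30 + 942) - 142/47)*(1/61585) = (√972 - 142/47)*(1/61585) = (18*√3 - 142/47)*(1/61585) = (-142/47 + 18*√3)*(1/61585) = -142/2894495 + 18*√3/61585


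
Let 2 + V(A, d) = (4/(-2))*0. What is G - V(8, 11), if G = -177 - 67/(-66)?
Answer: -11483/66 ≈ -173.98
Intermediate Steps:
V(A, d) = -2 (V(A, d) = -2 + (4/(-2))*0 = -2 + (4*(-½))*0 = -2 - 2*0 = -2 + 0 = -2)
G = -11615/66 (G = -177 - 67*(-1/66) = -177 + 67/66 = -11615/66 ≈ -175.98)
G - V(8, 11) = -11615/66 - 1*(-2) = -11615/66 + 2 = -11483/66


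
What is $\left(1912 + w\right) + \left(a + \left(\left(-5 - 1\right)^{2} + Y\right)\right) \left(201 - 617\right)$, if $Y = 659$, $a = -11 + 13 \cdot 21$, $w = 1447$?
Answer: $-394753$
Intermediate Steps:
$a = 262$ ($a = -11 + 273 = 262$)
$\left(1912 + w\right) + \left(a + \left(\left(-5 - 1\right)^{2} + Y\right)\right) \left(201 - 617\right) = \left(1912 + 1447\right) + \left(262 + \left(\left(-5 - 1\right)^{2} + 659\right)\right) \left(201 - 617\right) = 3359 + \left(262 + \left(\left(-6\right)^{2} + 659\right)\right) \left(-416\right) = 3359 + \left(262 + \left(36 + 659\right)\right) \left(-416\right) = 3359 + \left(262 + 695\right) \left(-416\right) = 3359 + 957 \left(-416\right) = 3359 - 398112 = -394753$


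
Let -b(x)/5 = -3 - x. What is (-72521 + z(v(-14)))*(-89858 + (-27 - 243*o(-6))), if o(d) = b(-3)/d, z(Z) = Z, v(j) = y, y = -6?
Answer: 6519089395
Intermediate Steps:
b(x) = 15 + 5*x (b(x) = -5*(-3 - x) = 15 + 5*x)
v(j) = -6
o(d) = 0 (o(d) = (15 + 5*(-3))/d = (15 - 15)/d = 0/d = 0)
(-72521 + z(v(-14)))*(-89858 + (-27 - 243*o(-6))) = (-72521 - 6)*(-89858 + (-27 - 243*0)) = -72527*(-89858 + (-27 + 0)) = -72527*(-89858 - 27) = -72527*(-89885) = 6519089395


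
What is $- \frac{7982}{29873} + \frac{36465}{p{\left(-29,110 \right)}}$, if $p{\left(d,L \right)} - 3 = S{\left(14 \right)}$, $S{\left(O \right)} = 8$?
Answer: $\frac{99021013}{29873} \approx 3314.7$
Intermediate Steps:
$p{\left(d,L \right)} = 11$ ($p{\left(d,L \right)} = 3 + 8 = 11$)
$- \frac{7982}{29873} + \frac{36465}{p{\left(-29,110 \right)}} = - \frac{7982}{29873} + \frac{36465}{11} = \left(-7982\right) \frac{1}{29873} + 36465 \cdot \frac{1}{11} = - \frac{7982}{29873} + 3315 = \frac{99021013}{29873}$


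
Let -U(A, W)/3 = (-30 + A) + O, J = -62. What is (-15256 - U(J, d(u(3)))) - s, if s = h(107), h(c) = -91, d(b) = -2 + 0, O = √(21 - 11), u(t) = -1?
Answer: -15441 + 3*√10 ≈ -15432.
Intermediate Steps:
O = √10 ≈ 3.1623
d(b) = -2
U(A, W) = 90 - 3*A - 3*√10 (U(A, W) = -3*((-30 + A) + √10) = -3*(-30 + A + √10) = 90 - 3*A - 3*√10)
s = -91
(-15256 - U(J, d(u(3)))) - s = (-15256 - (90 - 3*(-62) - 3*√10)) - 1*(-91) = (-15256 - (90 + 186 - 3*√10)) + 91 = (-15256 - (276 - 3*√10)) + 91 = (-15256 + (-276 + 3*√10)) + 91 = (-15532 + 3*√10) + 91 = -15441 + 3*√10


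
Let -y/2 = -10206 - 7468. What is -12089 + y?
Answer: 23259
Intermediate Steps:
y = 35348 (y = -2*(-10206 - 7468) = -2*(-17674) = 35348)
-12089 + y = -12089 + 35348 = 23259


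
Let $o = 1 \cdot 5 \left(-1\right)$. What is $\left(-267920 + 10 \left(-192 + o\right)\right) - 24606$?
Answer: $-294496$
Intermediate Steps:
$o = -5$ ($o = 5 \left(-1\right) = -5$)
$\left(-267920 + 10 \left(-192 + o\right)\right) - 24606 = \left(-267920 + 10 \left(-192 - 5\right)\right) - 24606 = \left(-267920 + 10 \left(-197\right)\right) - 24606 = \left(-267920 - 1970\right) - 24606 = -269890 - 24606 = -294496$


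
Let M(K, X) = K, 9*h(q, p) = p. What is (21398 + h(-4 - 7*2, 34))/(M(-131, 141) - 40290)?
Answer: -192616/363789 ≈ -0.52947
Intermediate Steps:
h(q, p) = p/9
(21398 + h(-4 - 7*2, 34))/(M(-131, 141) - 40290) = (21398 + (⅑)*34)/(-131 - 40290) = (21398 + 34/9)/(-40421) = (192616/9)*(-1/40421) = -192616/363789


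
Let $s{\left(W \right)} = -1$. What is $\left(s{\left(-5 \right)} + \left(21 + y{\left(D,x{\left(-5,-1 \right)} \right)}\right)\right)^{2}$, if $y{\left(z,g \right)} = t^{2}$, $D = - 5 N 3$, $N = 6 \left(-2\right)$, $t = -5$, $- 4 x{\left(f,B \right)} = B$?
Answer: $2025$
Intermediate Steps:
$x{\left(f,B \right)} = - \frac{B}{4}$
$N = -12$
$D = 180$ ($D = \left(-5\right) \left(-12\right) 3 = 60 \cdot 3 = 180$)
$y{\left(z,g \right)} = 25$ ($y{\left(z,g \right)} = \left(-5\right)^{2} = 25$)
$\left(s{\left(-5 \right)} + \left(21 + y{\left(D,x{\left(-5,-1 \right)} \right)}\right)\right)^{2} = \left(-1 + \left(21 + 25\right)\right)^{2} = \left(-1 + 46\right)^{2} = 45^{2} = 2025$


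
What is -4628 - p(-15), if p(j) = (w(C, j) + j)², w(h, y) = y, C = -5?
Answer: -5528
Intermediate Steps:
p(j) = 4*j² (p(j) = (j + j)² = (2*j)² = 4*j²)
-4628 - p(-15) = -4628 - 4*(-15)² = -4628 - 4*225 = -4628 - 1*900 = -4628 - 900 = -5528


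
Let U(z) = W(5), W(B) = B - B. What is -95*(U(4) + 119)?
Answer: -11305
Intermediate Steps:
W(B) = 0
U(z) = 0
-95*(U(4) + 119) = -95*(0 + 119) = -95*119 = -11305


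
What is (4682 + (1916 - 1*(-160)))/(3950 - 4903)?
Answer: -6758/953 ≈ -7.0913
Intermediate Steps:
(4682 + (1916 - 1*(-160)))/(3950 - 4903) = (4682 + (1916 + 160))/(-953) = (4682 + 2076)*(-1/953) = 6758*(-1/953) = -6758/953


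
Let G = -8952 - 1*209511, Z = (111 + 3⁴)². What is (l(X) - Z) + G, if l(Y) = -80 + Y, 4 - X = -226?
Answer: -255177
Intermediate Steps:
X = 230 (X = 4 - 1*(-226) = 4 + 226 = 230)
Z = 36864 (Z = (111 + 81)² = 192² = 36864)
G = -218463 (G = -8952 - 209511 = -218463)
(l(X) - Z) + G = ((-80 + 230) - 1*36864) - 218463 = (150 - 36864) - 218463 = -36714 - 218463 = -255177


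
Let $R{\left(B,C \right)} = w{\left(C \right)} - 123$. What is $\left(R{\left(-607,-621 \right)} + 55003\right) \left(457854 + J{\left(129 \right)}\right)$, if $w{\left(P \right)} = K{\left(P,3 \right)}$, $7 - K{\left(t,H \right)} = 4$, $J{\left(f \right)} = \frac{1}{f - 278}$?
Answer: $\frac{3744131706335}{149} \approx 2.5128 \cdot 10^{10}$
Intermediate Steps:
$J{\left(f \right)} = \frac{1}{-278 + f}$
$K{\left(t,H \right)} = 3$ ($K{\left(t,H \right)} = 7 - 4 = 3$)
$w{\left(P \right)} = 3$
$R{\left(B,C \right)} = -120$ ($R{\left(B,C \right)} = 3 - 123 = -120$)
$\left(R{\left(-607,-621 \right)} + 55003\right) \left(457854 + J{\left(129 \right)}\right) = \left(-120 + 55003\right) \left(457854 + \frac{1}{-278 + 129}\right) = 54883 \left(457854 + \frac{1}{-149}\right) = 54883 \left(457854 - \frac{1}{149}\right) = 54883 \cdot \frac{68220245}{149} = \frac{3744131706335}{149}$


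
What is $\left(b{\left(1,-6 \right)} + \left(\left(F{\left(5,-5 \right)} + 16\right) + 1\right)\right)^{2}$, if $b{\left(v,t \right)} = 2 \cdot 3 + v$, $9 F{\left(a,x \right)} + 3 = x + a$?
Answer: $\frac{5041}{9} \approx 560.11$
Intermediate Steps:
$F{\left(a,x \right)} = - \frac{1}{3} + \frac{a}{9} + \frac{x}{9}$ ($F{\left(a,x \right)} = - \frac{1}{3} + \frac{x + a}{9} = - \frac{1}{3} + \frac{a + x}{9} = - \frac{1}{3} + \left(\frac{a}{9} + \frac{x}{9}\right) = - \frac{1}{3} + \frac{a}{9} + \frac{x}{9}$)
$b{\left(v,t \right)} = 6 + v$
$\left(b{\left(1,-6 \right)} + \left(\left(F{\left(5,-5 \right)} + 16\right) + 1\right)\right)^{2} = \left(\left(6 + 1\right) + \left(\left(\left(- \frac{1}{3} + \frac{1}{9} \cdot 5 + \frac{1}{9} \left(-5\right)\right) + 16\right) + 1\right)\right)^{2} = \left(7 + \left(\left(\left(- \frac{1}{3} + \frac{5}{9} - \frac{5}{9}\right) + 16\right) + 1\right)\right)^{2} = \left(7 + \left(\left(- \frac{1}{3} + 16\right) + 1\right)\right)^{2} = \left(7 + \left(\frac{47}{3} + 1\right)\right)^{2} = \left(7 + \frac{50}{3}\right)^{2} = \left(\frac{71}{3}\right)^{2} = \frac{5041}{9}$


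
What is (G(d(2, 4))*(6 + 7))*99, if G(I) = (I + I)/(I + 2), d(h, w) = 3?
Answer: 7722/5 ≈ 1544.4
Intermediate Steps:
G(I) = 2*I/(2 + I) (G(I) = (2*I)/(2 + I) = 2*I/(2 + I))
(G(d(2, 4))*(6 + 7))*99 = ((2*3/(2 + 3))*(6 + 7))*99 = ((2*3/5)*13)*99 = ((2*3*(⅕))*13)*99 = ((6/5)*13)*99 = (78/5)*99 = 7722/5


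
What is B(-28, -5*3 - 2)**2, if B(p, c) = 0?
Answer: 0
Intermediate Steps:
B(-28, -5*3 - 2)**2 = 0**2 = 0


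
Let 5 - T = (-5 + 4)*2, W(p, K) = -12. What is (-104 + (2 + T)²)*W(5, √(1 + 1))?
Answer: 276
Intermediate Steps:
T = 7 (T = 5 - (-5 + 4)*2 = 5 - (-1)*2 = 5 - 1*(-2) = 5 + 2 = 7)
(-104 + (2 + T)²)*W(5, √(1 + 1)) = (-104 + (2 + 7)²)*(-12) = (-104 + 9²)*(-12) = (-104 + 81)*(-12) = -23*(-12) = 276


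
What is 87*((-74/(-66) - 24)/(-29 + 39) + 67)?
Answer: 123859/22 ≈ 5630.0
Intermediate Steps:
87*((-74/(-66) - 24)/(-29 + 39) + 67) = 87*((-74*(-1/66) - 24)/10 + 67) = 87*((37/33 - 24)*(1/10) + 67) = 87*(-755/33*1/10 + 67) = 87*(-151/66 + 67) = 87*(4271/66) = 123859/22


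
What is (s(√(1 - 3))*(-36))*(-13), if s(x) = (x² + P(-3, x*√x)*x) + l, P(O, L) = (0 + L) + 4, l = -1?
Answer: -1404 + 468*I*√2*(4 + 2^(¾)*I^(3/2)) ≈ -2191.1 + 1860.3*I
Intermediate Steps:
P(O, L) = 4 + L (P(O, L) = L + 4 = 4 + L)
s(x) = -1 + x² + x*(4 + x^(3/2)) (s(x) = (x² + (4 + x*√x)*x) - 1 = (x² + (4 + x^(3/2))*x) - 1 = (x² + x*(4 + x^(3/2))) - 1 = -1 + x² + x*(4 + x^(3/2)))
(s(√(1 - 3))*(-36))*(-13) = ((-1 + (√(1 - 3))² + √(1 - 3)*(4 + (√(1 - 3))^(3/2)))*(-36))*(-13) = ((-1 + (√(-2))² + √(-2)*(4 + (√(-2))^(3/2)))*(-36))*(-13) = ((-1 + (I*√2)² + (I*√2)*(4 + (I*√2)^(3/2)))*(-36))*(-13) = ((-1 - 2 + (I*√2)*(4 + 2^(¾)*I^(3/2)))*(-36))*(-13) = ((-1 - 2 + I*√2*(4 + 2^(¾)*I^(3/2)))*(-36))*(-13) = ((-3 + I*√2*(4 + 2^(¾)*I^(3/2)))*(-36))*(-13) = (108 - 36*I*√2*(4 + 2^(¾)*I^(3/2)))*(-13) = -1404 + 468*I*√2*(4 + 2^(¾)*I^(3/2))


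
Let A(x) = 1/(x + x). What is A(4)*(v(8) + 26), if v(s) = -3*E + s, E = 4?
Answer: 11/4 ≈ 2.7500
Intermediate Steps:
v(s) = -12 + s (v(s) = -3*4 + s = -12 + s)
A(x) = 1/(2*x)
A(4)*(v(8) + 26) = ((1/2)/4)*((-12 + 8) + 26) = ((1/2)*(1/4))*(-4 + 26) = (1/8)*22 = 11/4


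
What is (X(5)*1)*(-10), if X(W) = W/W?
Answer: -10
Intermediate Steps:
X(W) = 1
(X(5)*1)*(-10) = (1*1)*(-10) = 1*(-10) = -10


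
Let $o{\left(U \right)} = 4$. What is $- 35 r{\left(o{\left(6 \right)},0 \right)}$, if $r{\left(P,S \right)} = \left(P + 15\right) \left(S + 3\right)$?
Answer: $-1995$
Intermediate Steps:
$r{\left(P,S \right)} = \left(3 + S\right) \left(15 + P\right)$ ($r{\left(P,S \right)} = \left(15 + P\right) \left(3 + S\right) = \left(3 + S\right) \left(15 + P\right)$)
$- 35 r{\left(o{\left(6 \right)},0 \right)} = - 35 \left(45 + 3 \cdot 4 + 15 \cdot 0 + 4 \cdot 0\right) = - 35 \left(45 + 12 + 0 + 0\right) = \left(-35\right) 57 = -1995$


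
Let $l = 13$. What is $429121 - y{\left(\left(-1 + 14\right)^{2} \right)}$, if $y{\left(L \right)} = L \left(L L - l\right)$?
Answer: $-4395491$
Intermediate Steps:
$y{\left(L \right)} = L \left(-13 + L^{2}\right)$ ($y{\left(L \right)} = L \left(L L - 13\right) = L \left(L^{2} - 13\right) = L \left(-13 + L^{2}\right)$)
$429121 - y{\left(\left(-1 + 14\right)^{2} \right)} = 429121 - \left(-1 + 14\right)^{2} \left(-13 + \left(\left(-1 + 14\right)^{2}\right)^{2}\right) = 429121 - 13^{2} \left(-13 + \left(13^{2}\right)^{2}\right) = 429121 - 169 \left(-13 + 169^{2}\right) = 429121 - 169 \left(-13 + 28561\right) = 429121 - 169 \cdot 28548 = 429121 - 4824612 = -4395491$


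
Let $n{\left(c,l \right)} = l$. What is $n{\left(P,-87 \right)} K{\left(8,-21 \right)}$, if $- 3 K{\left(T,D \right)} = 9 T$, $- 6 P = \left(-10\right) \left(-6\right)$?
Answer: $2088$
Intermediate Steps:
$P = -10$ ($P = - \frac{\left(-10\right) \left(-6\right)}{6} = \left(- \frac{1}{6}\right) 60 = -10$)
$K{\left(T,D \right)} = - 3 T$ ($K{\left(T,D \right)} = - \frac{9 T}{3} = - 3 T$)
$n{\left(P,-87 \right)} K{\left(8,-21 \right)} = - 87 \left(\left(-3\right) 8\right) = \left(-87\right) \left(-24\right) = 2088$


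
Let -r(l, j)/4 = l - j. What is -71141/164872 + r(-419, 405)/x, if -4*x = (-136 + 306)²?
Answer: -1057411837/1191200200 ≈ -0.88769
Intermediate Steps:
x = -7225 (x = -(-136 + 306)²/4 = -¼*170² = -¼*28900 = -7225)
r(l, j) = -4*l + 4*j (r(l, j) = -4*(l - j) = -4*l + 4*j)
-71141/164872 + r(-419, 405)/x = -71141/164872 + (-4*(-419) + 4*405)/(-7225) = -71141*1/164872 + (1676 + 1620)*(-1/7225) = -71141/164872 + 3296*(-1/7225) = -71141/164872 - 3296/7225 = -1057411837/1191200200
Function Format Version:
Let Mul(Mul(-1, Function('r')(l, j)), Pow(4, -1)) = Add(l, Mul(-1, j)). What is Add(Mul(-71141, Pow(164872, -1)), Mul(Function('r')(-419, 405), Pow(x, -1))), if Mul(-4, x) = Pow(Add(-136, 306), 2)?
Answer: Rational(-1057411837, 1191200200) ≈ -0.88769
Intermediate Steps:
x = -7225 (x = Mul(Rational(-1, 4), Pow(Add(-136, 306), 2)) = Mul(Rational(-1, 4), Pow(170, 2)) = Mul(Rational(-1, 4), 28900) = -7225)
Function('r')(l, j) = Add(Mul(-4, l), Mul(4, j)) (Function('r')(l, j) = Mul(-4, Add(l, Mul(-1, j))) = Add(Mul(-4, l), Mul(4, j)))
Add(Mul(-71141, Pow(164872, -1)), Mul(Function('r')(-419, 405), Pow(x, -1))) = Add(Mul(-71141, Pow(164872, -1)), Mul(Add(Mul(-4, -419), Mul(4, 405)), Pow(-7225, -1))) = Add(Mul(-71141, Rational(1, 164872)), Mul(Add(1676, 1620), Rational(-1, 7225))) = Add(Rational(-71141, 164872), Mul(3296, Rational(-1, 7225))) = Add(Rational(-71141, 164872), Rational(-3296, 7225)) = Rational(-1057411837, 1191200200)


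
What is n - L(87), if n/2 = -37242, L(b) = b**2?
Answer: -82053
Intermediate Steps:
n = -74484 (n = 2*(-37242) = -74484)
n - L(87) = -74484 - 1*87**2 = -74484 - 1*7569 = -74484 - 7569 = -82053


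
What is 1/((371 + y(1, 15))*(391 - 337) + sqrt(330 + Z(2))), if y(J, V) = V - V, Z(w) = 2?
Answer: 10017/200680412 - sqrt(83)/200680412 ≈ 4.9870e-5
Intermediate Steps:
y(J, V) = 0
1/((371 + y(1, 15))*(391 - 337) + sqrt(330 + Z(2))) = 1/((371 + 0)*(391 - 337) + sqrt(330 + 2)) = 1/(371*54 + sqrt(332)) = 1/(20034 + 2*sqrt(83))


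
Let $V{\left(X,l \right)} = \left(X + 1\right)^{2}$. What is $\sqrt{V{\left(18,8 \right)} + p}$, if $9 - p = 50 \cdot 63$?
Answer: $2 i \sqrt{695} \approx 52.726 i$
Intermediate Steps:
$p = -3141$ ($p = 9 - 50 \cdot 63 = 9 - 3150 = -3141$)
$V{\left(X,l \right)} = \left(1 + X\right)^{2}$
$\sqrt{V{\left(18,8 \right)} + p} = \sqrt{\left(1 + 18\right)^{2} - 3141} = \sqrt{19^{2} - 3141} = \sqrt{361 - 3141} = \sqrt{-2780} = 2 i \sqrt{695}$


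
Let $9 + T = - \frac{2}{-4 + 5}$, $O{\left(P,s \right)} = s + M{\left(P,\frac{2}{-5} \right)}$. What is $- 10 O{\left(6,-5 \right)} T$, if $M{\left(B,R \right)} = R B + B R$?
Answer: $-1078$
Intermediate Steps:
$M{\left(B,R \right)} = 2 B R$ ($M{\left(B,R \right)} = B R + B R = 2 B R$)
$O{\left(P,s \right)} = s - \frac{4 P}{5}$ ($O{\left(P,s \right)} = s + 2 P \frac{2}{-5} = s + 2 P 2 \left(- \frac{1}{5}\right) = s + 2 P \left(- \frac{2}{5}\right) = s - \frac{4 P}{5}$)
$T = -11$ ($T = -9 - \frac{2}{-4 + 5} = -9 - \frac{2}{1} = -9 - 2 = -11$)
$- 10 O{\left(6,-5 \right)} T = - 10 \left(-5 - \frac{24}{5}\right) \left(-11\right) = \left(-10\right) \left(- \frac{49}{5}\right) \left(-11\right) = 98 \left(-11\right) = -1078$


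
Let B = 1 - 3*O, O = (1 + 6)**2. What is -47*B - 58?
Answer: 6804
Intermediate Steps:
O = 49 (O = 7**2 = 49)
B = -146 (B = 1 - 3*49 = 1 - 147 = -146)
-47*B - 58 = -47*(-146) - 58 = 6862 - 58 = 6804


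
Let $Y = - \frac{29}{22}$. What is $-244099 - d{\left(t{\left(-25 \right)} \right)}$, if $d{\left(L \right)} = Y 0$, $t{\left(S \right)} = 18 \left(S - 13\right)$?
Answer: $-244099$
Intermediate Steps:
$t{\left(S \right)} = -234 + 18 S$ ($t{\left(S \right)} = 18 \left(-13 + S\right) = -234 + 18 S$)
$Y = - \frac{29}{22}$ ($Y = \left(-29\right) \frac{1}{22} = - \frac{29}{22} \approx -1.3182$)
$d{\left(L \right)} = 0$ ($d{\left(L \right)} = \left(- \frac{29}{22}\right) 0 = 0$)
$-244099 - d{\left(t{\left(-25 \right)} \right)} = -244099 - 0 = -244099 + 0 = -244099$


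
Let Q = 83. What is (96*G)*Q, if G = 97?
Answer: 772896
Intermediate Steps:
(96*G)*Q = (96*97)*83 = 9312*83 = 772896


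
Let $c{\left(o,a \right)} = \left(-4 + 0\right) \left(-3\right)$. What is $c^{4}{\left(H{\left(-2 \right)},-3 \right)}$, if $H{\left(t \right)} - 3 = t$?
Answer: $20736$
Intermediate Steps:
$H{\left(t \right)} = 3 + t$
$c{\left(o,a \right)} = 12$ ($c{\left(o,a \right)} = \left(-4\right) \left(-3\right) = 12$)
$c^{4}{\left(H{\left(-2 \right)},-3 \right)} = 12^{4} = 20736$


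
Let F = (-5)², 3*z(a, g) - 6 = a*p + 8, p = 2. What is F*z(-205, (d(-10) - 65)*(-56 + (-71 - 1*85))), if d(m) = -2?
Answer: -3300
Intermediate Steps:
z(a, g) = 14/3 + 2*a/3 (z(a, g) = 2 + (a*2 + 8)/3 = 2 + (2*a + 8)/3 = 2 + (8 + 2*a)/3 = 2 + (8/3 + 2*a/3) = 14/3 + 2*a/3)
F = 25
F*z(-205, (d(-10) - 65)*(-56 + (-71 - 1*85))) = 25*(14/3 + (⅔)*(-205)) = 25*(14/3 - 410/3) = 25*(-132) = -3300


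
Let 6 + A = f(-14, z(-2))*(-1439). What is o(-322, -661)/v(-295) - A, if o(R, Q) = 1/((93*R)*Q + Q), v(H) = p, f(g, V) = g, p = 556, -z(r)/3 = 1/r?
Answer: -221646069726799/11005266620 ≈ -20140.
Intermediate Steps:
z(r) = -3/r
v(H) = 556
o(R, Q) = 1/(Q + 93*Q*R) (o(R, Q) = 1/(93*Q*R + Q) = 1/(Q + 93*Q*R))
A = 20140 (A = -6 - 14*(-1439) = -6 + 20146 = 20140)
o(-322, -661)/v(-295) - A = (1/((-661)*(1 + 93*(-322))))/556 - 1*20140 = -1/(661*(1 - 29946))*(1/556) - 20140 = -1/661/(-29945)*(1/556) - 20140 = -1/661*(-1/29945)*(1/556) - 20140 = (1/19793645)*(1/556) - 20140 = 1/11005266620 - 20140 = -221646069726799/11005266620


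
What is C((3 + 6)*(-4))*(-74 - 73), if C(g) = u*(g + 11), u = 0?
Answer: 0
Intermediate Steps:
C(g) = 0 (C(g) = 0*(g + 11) = 0*(11 + g) = 0)
C((3 + 6)*(-4))*(-74 - 73) = 0*(-74 - 73) = 0*(-147) = 0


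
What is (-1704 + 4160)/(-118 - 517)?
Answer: -2456/635 ≈ -3.8677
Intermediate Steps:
(-1704 + 4160)/(-118 - 517) = 2456/(-635) = 2456*(-1/635) = -2456/635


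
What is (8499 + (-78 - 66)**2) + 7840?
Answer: 37075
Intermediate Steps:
(8499 + (-78 - 66)**2) + 7840 = (8499 + (-144)**2) + 7840 = (8499 + 20736) + 7840 = 29235 + 7840 = 37075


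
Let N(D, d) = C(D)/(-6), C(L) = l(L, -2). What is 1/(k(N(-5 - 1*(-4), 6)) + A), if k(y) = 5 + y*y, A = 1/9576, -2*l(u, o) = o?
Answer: 3192/16049 ≈ 0.19889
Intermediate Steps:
l(u, o) = -o/2
C(L) = 1 (C(L) = -1/2*(-2) = 1)
N(D, d) = -1/6 (N(D, d) = 1/(-6) = 1*(-1/6) = -1/6)
A = 1/9576 ≈ 0.00010443
k(y) = 5 + y**2
1/(k(N(-5 - 1*(-4), 6)) + A) = 1/((5 + (-1/6)**2) + 1/9576) = 1/((5 + 1/36) + 1/9576) = 1/(181/36 + 1/9576) = 1/(16049/3192) = 3192/16049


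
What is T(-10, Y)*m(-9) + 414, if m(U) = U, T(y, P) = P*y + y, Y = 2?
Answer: 684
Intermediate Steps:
T(y, P) = y + P*y
T(-10, Y)*m(-9) + 414 = -10*(1 + 2)*(-9) + 414 = -10*3*(-9) + 414 = -30*(-9) + 414 = 270 + 414 = 684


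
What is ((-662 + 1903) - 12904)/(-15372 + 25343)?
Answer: -11663/9971 ≈ -1.1697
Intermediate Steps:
((-662 + 1903) - 12904)/(-15372 + 25343) = (1241 - 12904)/9971 = -11663*1/9971 = -11663/9971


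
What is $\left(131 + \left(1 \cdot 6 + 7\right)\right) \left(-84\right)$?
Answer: $-12096$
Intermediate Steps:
$\left(131 + \left(1 \cdot 6 + 7\right)\right) \left(-84\right) = \left(131 + \left(6 + 7\right)\right) \left(-84\right) = \left(131 + 13\right) \left(-84\right) = 144 \left(-84\right) = -12096$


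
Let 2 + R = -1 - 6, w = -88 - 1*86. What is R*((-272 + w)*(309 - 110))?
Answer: 798786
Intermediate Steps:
w = -174 (w = -88 - 86 = -174)
R = -9 (R = -2 + (-1 - 6) = -2 - 7 = -9)
R*((-272 + w)*(309 - 110)) = -9*(-272 - 174)*(309 - 110) = -(-4014)*199 = -9*(-88754) = 798786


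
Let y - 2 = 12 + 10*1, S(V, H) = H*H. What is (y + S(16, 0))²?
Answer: 576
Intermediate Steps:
S(V, H) = H²
y = 24 (y = 2 + (12 + 10*1) = 2 + (12 + 10) = 2 + 22 = 24)
(y + S(16, 0))² = (24 + 0²)² = (24 + 0)² = 24² = 576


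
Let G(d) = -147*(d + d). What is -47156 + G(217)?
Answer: -110954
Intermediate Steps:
G(d) = -294*d
-47156 + G(217) = -47156 - 294*217 = -47156 - 63798 = -110954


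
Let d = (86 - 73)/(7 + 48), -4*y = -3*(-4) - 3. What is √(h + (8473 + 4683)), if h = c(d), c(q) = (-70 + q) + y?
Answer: √158316235/110 ≈ 114.39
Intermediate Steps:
y = -9/4 (y = -(-3*(-4) - 3)/4 = -(12 - 3)/4 = -¼*9 = -9/4 ≈ -2.2500)
d = 13/55 ≈ 0.23636
c(q) = -289/4 + q (c(q) = (-70 + q) - 9/4 = -289/4 + q)
h = -15843/220 (h = -289/4 + 13/55 = -15843/220 ≈ -72.014)
√(h + (8473 + 4683)) = √(-15843/220 + (8473 + 4683)) = √(-15843/220 + 13156) = √(2878477/220) = √158316235/110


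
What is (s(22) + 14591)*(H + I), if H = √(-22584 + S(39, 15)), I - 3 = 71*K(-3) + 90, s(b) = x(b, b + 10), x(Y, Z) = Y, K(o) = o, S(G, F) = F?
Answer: -1753560 + 14613*I*√22569 ≈ -1.7536e+6 + 2.1953e+6*I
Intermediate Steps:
s(b) = b
I = -120 (I = 3 + (71*(-3) + 90) = 3 + (-213 + 90) = 3 - 123 = -120)
H = I*√22569 (H = √(-22584 + 15) = √(-22569) = I*√22569 ≈ 150.23*I)
(s(22) + 14591)*(H + I) = (22 + 14591)*(I*√22569 - 120) = 14613*(-120 + I*√22569) = -1753560 + 14613*I*√22569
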